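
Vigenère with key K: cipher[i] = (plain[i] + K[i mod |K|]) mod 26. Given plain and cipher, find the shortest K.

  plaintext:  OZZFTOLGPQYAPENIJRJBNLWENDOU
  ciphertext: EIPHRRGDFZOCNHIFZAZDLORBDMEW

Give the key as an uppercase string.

  i= 0: E-O = 16 → Q
  i= 1: I-Z =  9 → J
  i= 2: P-Z = 16 → Q
  i= 3: H-F =  2 → C
  i= 4: R-T = 24 → Y
  i= 5: R-O =  3 → D
  i= 6: G-L = 21 → V
  i= 7: D-G = 23 → X
  i= 8: F-P = 16 → Q
  i= 9: Z-Q =  9 → J
  i=10: O-Y = 16 → Q
  i=11: C-A =  2 → C
  i=12: N-P = 24 → Y
  i=13: H-E =  3 → D
  i=14: I-N = 21 → V
  i=15: F-I = 23 → X
  i=16: Z-J = 16 → Q
  i=17: A-R =  9 → J
  i=18: Z-J = 16 → Q
  i=19: D-B =  2 → C
  i=20: L-N = 24 → Y
  i=21: O-L =  3 → D
  i=22: R-W = 21 → V
  i=23: B-E = 23 → X
  i=24: D-N = 16 → Q
  i=25: M-D =  9 → J
  i=26: E-O = 16 → Q
  i=27: W-U =  2 → C
  shifts repeat with period 8: QJQCYDVX

QJQCYDVX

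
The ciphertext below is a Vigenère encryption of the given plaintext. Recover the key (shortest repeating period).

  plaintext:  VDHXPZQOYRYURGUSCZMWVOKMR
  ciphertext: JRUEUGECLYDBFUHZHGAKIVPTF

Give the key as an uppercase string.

  i= 0: J-V = 14 → O
  i= 1: R-D = 14 → O
  i= 2: U-H = 13 → N
  i= 3: E-X =  7 → H
  i= 4: U-P =  5 → F
  i= 5: G-Z =  7 → H
  i= 6: E-Q = 14 → O
  i= 7: C-O = 14 → O
  i= 8: L-Y = 13 → N
  i= 9: Y-R =  7 → H
  i=10: D-Y =  5 → F
  i=11: B-U =  7 → H
  i=12: F-R = 14 → O
  i=13: U-G = 14 → O
  i=14: H-U = 13 → N
  i=15: Z-S =  7 → H
  i=16: H-C =  5 → F
  i=17: G-Z =  7 → H
  i=18: A-M = 14 → O
  i=19: K-W = 14 → O
  i=20: I-V = 13 → N
  i=21: V-O =  7 → H
  i=22: P-K =  5 → F
  i=23: T-M =  7 → H
  i=24: F-R = 14 → O
  shifts repeat with period 6: OONHFH

OONHFH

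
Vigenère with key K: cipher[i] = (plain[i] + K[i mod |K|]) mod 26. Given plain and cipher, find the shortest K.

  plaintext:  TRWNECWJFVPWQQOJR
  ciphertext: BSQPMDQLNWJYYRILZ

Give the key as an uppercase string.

  i= 0: B-T =  8 → I
  i= 1: S-R =  1 → B
  i= 2: Q-W = 20 → U
  i= 3: P-N =  2 → C
  i= 4: M-E =  8 → I
  i= 5: D-C =  1 → B
  i= 6: Q-W = 20 → U
  i= 7: L-J =  2 → C
  i= 8: N-F =  8 → I
  i= 9: W-V =  1 → B
  i=10: J-P = 20 → U
  i=11: Y-W =  2 → C
  i=12: Y-Q =  8 → I
  i=13: R-Q =  1 → B
  i=14: I-O = 20 → U
  i=15: L-J =  2 → C
  i=16: Z-R =  8 → I
  shifts repeat with period 4: IBUC

IBUC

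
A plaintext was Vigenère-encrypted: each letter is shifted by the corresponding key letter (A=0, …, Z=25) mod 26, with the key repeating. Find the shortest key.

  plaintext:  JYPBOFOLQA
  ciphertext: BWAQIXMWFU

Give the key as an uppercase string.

SYLPU

  i= 0: B-J = 18 → S
  i= 1: W-Y = 24 → Y
  i= 2: A-P = 11 → L
  i= 3: Q-B = 15 → P
  i= 4: I-O = 20 → U
  i= 5: X-F = 18 → S
  i= 6: M-O = 24 → Y
  i= 7: W-L = 11 → L
  i= 8: F-Q = 15 → P
  i= 9: U-A = 20 → U
  shifts repeat with period 5: SYLPU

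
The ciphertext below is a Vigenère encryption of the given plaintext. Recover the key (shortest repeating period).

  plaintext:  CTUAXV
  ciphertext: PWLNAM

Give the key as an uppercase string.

  i= 0: P-C = 13 → N
  i= 1: W-T =  3 → D
  i= 2: L-U = 17 → R
  i= 3: N-A = 13 → N
  i= 4: A-X =  3 → D
  i= 5: M-V = 17 → R
  shifts repeat with period 3: NDR

NDR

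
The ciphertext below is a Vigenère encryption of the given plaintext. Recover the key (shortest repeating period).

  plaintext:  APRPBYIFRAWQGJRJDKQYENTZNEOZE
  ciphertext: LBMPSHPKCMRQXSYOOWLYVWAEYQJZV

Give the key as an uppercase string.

LMVARJHF

  i= 0: L-A = 11 → L
  i= 1: B-P = 12 → M
  i= 2: M-R = 21 → V
  i= 3: P-P =  0 → A
  i= 4: S-B = 17 → R
  i= 5: H-Y =  9 → J
  i= 6: P-I =  7 → H
  i= 7: K-F =  5 → F
  i= 8: C-R = 11 → L
  i= 9: M-A = 12 → M
  i=10: R-W = 21 → V
  i=11: Q-Q =  0 → A
  i=12: X-G = 17 → R
  i=13: S-J =  9 → J
  i=14: Y-R =  7 → H
  i=15: O-J =  5 → F
  i=16: O-D = 11 → L
  i=17: W-K = 12 → M
  i=18: L-Q = 21 → V
  i=19: Y-Y =  0 → A
  i=20: V-E = 17 → R
  i=21: W-N =  9 → J
  i=22: A-T =  7 → H
  i=23: E-Z =  5 → F
  i=24: Y-N = 11 → L
  i=25: Q-E = 12 → M
  i=26: J-O = 21 → V
  i=27: Z-Z =  0 → A
  i=28: V-E = 17 → R
  shifts repeat with period 8: LMVARJHF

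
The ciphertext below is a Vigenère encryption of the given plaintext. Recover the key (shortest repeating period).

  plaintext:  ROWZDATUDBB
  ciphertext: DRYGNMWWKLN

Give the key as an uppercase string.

MDCHK

  i= 0: D-R = 12 → M
  i= 1: R-O =  3 → D
  i= 2: Y-W =  2 → C
  i= 3: G-Z =  7 → H
  i= 4: N-D = 10 → K
  i= 5: M-A = 12 → M
  i= 6: W-T =  3 → D
  i= 7: W-U =  2 → C
  i= 8: K-D =  7 → H
  i= 9: L-B = 10 → K
  i=10: N-B = 12 → M
  shifts repeat with period 5: MDCHK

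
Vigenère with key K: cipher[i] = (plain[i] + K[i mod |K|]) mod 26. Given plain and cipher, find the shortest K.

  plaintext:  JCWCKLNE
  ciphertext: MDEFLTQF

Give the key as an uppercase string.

DBI

  i= 0: M-J =  3 → D
  i= 1: D-C =  1 → B
  i= 2: E-W =  8 → I
  i= 3: F-C =  3 → D
  i= 4: L-K =  1 → B
  i= 5: T-L =  8 → I
  i= 6: Q-N =  3 → D
  i= 7: F-E =  1 → B
  shifts repeat with period 3: DBI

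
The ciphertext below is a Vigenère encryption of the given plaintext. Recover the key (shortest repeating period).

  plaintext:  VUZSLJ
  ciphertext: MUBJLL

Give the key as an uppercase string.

  i= 0: M-V = 17 → R
  i= 1: U-U =  0 → A
  i= 2: B-Z =  2 → C
  i= 3: J-S = 17 → R
  i= 4: L-L =  0 → A
  i= 5: L-J =  2 → C
  shifts repeat with period 3: RAC

RAC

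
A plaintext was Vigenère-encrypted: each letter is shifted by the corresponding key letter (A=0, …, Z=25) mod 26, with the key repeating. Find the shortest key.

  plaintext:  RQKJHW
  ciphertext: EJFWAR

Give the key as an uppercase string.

  i= 0: E-R = 13 → N
  i= 1: J-Q = 19 → T
  i= 2: F-K = 21 → V
  i= 3: W-J = 13 → N
  i= 4: A-H = 19 → T
  i= 5: R-W = 21 → V
  shifts repeat with period 3: NTV

NTV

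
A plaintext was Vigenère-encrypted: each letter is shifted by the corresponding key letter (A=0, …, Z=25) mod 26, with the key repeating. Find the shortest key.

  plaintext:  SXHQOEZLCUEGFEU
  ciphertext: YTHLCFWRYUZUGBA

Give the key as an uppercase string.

GWAVOBX

  i= 0: Y-S =  6 → G
  i= 1: T-X = 22 → W
  i= 2: H-H =  0 → A
  i= 3: L-Q = 21 → V
  i= 4: C-O = 14 → O
  i= 5: F-E =  1 → B
  i= 6: W-Z = 23 → X
  i= 7: R-L =  6 → G
  i= 8: Y-C = 22 → W
  i= 9: U-U =  0 → A
  i=10: Z-E = 21 → V
  i=11: U-G = 14 → O
  i=12: G-F =  1 → B
  i=13: B-E = 23 → X
  i=14: A-U =  6 → G
  shifts repeat with period 7: GWAVOBX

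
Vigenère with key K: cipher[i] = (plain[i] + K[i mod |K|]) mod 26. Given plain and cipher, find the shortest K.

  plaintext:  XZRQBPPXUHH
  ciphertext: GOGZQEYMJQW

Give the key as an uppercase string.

  i= 0: G-X =  9 → J
  i= 1: O-Z = 15 → P
  i= 2: G-R = 15 → P
  i= 3: Z-Q =  9 → J
  i= 4: Q-B = 15 → P
  i= 5: E-P = 15 → P
  i= 6: Y-P =  9 → J
  i= 7: M-X = 15 → P
  i= 8: J-U = 15 → P
  i= 9: Q-H =  9 → J
  i=10: W-H = 15 → P
  shifts repeat with period 3: JPP

JPP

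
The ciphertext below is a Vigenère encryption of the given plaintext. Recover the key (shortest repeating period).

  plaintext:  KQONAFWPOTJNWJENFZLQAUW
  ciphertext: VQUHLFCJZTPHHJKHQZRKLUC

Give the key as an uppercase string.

  i= 0: V-K = 11 → L
  i= 1: Q-Q =  0 → A
  i= 2: U-O =  6 → G
  i= 3: H-N = 20 → U
  i= 4: L-A = 11 → L
  i= 5: F-F =  0 → A
  i= 6: C-W =  6 → G
  i= 7: J-P = 20 → U
  i= 8: Z-O = 11 → L
  i= 9: T-T =  0 → A
  i=10: P-J =  6 → G
  i=11: H-N = 20 → U
  i=12: H-W = 11 → L
  i=13: J-J =  0 → A
  i=14: K-E =  6 → G
  i=15: H-N = 20 → U
  i=16: Q-F = 11 → L
  i=17: Z-Z =  0 → A
  i=18: R-L =  6 → G
  i=19: K-Q = 20 → U
  i=20: L-A = 11 → L
  i=21: U-U =  0 → A
  i=22: C-W =  6 → G
  shifts repeat with period 4: LAGU

LAGU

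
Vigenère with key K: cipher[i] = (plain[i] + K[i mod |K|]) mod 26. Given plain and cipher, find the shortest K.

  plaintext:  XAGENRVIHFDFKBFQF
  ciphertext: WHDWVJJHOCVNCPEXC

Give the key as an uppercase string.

ZHXSISO

  i= 0: W-X = 25 → Z
  i= 1: H-A =  7 → H
  i= 2: D-G = 23 → X
  i= 3: W-E = 18 → S
  i= 4: V-N =  8 → I
  i= 5: J-R = 18 → S
  i= 6: J-V = 14 → O
  i= 7: H-I = 25 → Z
  i= 8: O-H =  7 → H
  i= 9: C-F = 23 → X
  i=10: V-D = 18 → S
  i=11: N-F =  8 → I
  i=12: C-K = 18 → S
  i=13: P-B = 14 → O
  i=14: E-F = 25 → Z
  i=15: X-Q =  7 → H
  i=16: C-F = 23 → X
  shifts repeat with period 7: ZHXSISO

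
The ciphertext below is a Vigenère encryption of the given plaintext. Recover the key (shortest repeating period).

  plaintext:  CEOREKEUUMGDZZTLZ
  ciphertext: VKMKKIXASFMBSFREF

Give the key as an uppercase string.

  i= 0: V-C = 19 → T
  i= 1: K-E =  6 → G
  i= 2: M-O = 24 → Y
  i= 3: K-R = 19 → T
  i= 4: K-E =  6 → G
  i= 5: I-K = 24 → Y
  i= 6: X-E = 19 → T
  i= 7: A-U =  6 → G
  i= 8: S-U = 24 → Y
  i= 9: F-M = 19 → T
  i=10: M-G =  6 → G
  i=11: B-D = 24 → Y
  i=12: S-Z = 19 → T
  i=13: F-Z =  6 → G
  i=14: R-T = 24 → Y
  i=15: E-L = 19 → T
  i=16: F-Z =  6 → G
  shifts repeat with period 3: TGY

TGY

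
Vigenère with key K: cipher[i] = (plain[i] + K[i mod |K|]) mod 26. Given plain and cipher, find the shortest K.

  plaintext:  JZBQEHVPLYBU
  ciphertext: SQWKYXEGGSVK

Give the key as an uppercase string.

  i= 0: S-J =  9 → J
  i= 1: Q-Z = 17 → R
  i= 2: W-B = 21 → V
  i= 3: K-Q = 20 → U
  i= 4: Y-E = 20 → U
  i= 5: X-H = 16 → Q
  i= 6: E-V =  9 → J
  i= 7: G-P = 17 → R
  i= 8: G-L = 21 → V
  i= 9: S-Y = 20 → U
  i=10: V-B = 20 → U
  i=11: K-U = 16 → Q
  shifts repeat with period 6: JRVUUQ

JRVUUQ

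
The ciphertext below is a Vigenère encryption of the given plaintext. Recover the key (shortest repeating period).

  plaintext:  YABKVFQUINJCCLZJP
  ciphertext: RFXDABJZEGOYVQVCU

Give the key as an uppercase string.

  i= 0: R-Y = 19 → T
  i= 1: F-A =  5 → F
  i= 2: X-B = 22 → W
  i= 3: D-K = 19 → T
  i= 4: A-V =  5 → F
  i= 5: B-F = 22 → W
  i= 6: J-Q = 19 → T
  i= 7: Z-U =  5 → F
  i= 8: E-I = 22 → W
  i= 9: G-N = 19 → T
  i=10: O-J =  5 → F
  i=11: Y-C = 22 → W
  i=12: V-C = 19 → T
  i=13: Q-L =  5 → F
  i=14: V-Z = 22 → W
  i=15: C-J = 19 → T
  i=16: U-P =  5 → F
  shifts repeat with period 3: TFW

TFW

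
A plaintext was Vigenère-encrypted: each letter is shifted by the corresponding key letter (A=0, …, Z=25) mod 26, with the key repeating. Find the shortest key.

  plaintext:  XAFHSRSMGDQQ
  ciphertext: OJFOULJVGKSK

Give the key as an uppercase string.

  i= 0: O-X = 17 → R
  i= 1: J-A =  9 → J
  i= 2: F-F =  0 → A
  i= 3: O-H =  7 → H
  i= 4: U-S =  2 → C
  i= 5: L-R = 20 → U
  i= 6: J-S = 17 → R
  i= 7: V-M =  9 → J
  i= 8: G-G =  0 → A
  i= 9: K-D =  7 → H
  i=10: S-Q =  2 → C
  i=11: K-Q = 20 → U
  shifts repeat with period 6: RJAHCU

RJAHCU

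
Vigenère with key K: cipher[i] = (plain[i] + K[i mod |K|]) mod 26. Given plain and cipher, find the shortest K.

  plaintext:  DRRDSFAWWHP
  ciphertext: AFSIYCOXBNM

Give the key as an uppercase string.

XOBFG

  i= 0: A-D = 23 → X
  i= 1: F-R = 14 → O
  i= 2: S-R =  1 → B
  i= 3: I-D =  5 → F
  i= 4: Y-S =  6 → G
  i= 5: C-F = 23 → X
  i= 6: O-A = 14 → O
  i= 7: X-W =  1 → B
  i= 8: B-W =  5 → F
  i= 9: N-H =  6 → G
  i=10: M-P = 23 → X
  shifts repeat with period 5: XOBFG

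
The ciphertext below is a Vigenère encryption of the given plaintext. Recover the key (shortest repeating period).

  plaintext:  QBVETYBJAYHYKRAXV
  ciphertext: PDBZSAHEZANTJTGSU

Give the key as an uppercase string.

  i= 0: P-Q = 25 → Z
  i= 1: D-B =  2 → C
  i= 2: B-V =  6 → G
  i= 3: Z-E = 21 → V
  i= 4: S-T = 25 → Z
  i= 5: A-Y =  2 → C
  i= 6: H-B =  6 → G
  i= 7: E-J = 21 → V
  i= 8: Z-A = 25 → Z
  i= 9: A-Y =  2 → C
  i=10: N-H =  6 → G
  i=11: T-Y = 21 → V
  i=12: J-K = 25 → Z
  i=13: T-R =  2 → C
  i=14: G-A =  6 → G
  i=15: S-X = 21 → V
  i=16: U-V = 25 → Z
  shifts repeat with period 4: ZCGV

ZCGV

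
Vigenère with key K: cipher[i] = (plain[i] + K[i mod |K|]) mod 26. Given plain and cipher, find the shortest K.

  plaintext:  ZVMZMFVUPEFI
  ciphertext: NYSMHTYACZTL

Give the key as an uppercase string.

  i= 0: N-Z = 14 → O
  i= 1: Y-V =  3 → D
  i= 2: S-M =  6 → G
  i= 3: M-Z = 13 → N
  i= 4: H-M = 21 → V
  i= 5: T-F = 14 → O
  i= 6: Y-V =  3 → D
  i= 7: A-U =  6 → G
  i= 8: C-P = 13 → N
  i= 9: Z-E = 21 → V
  i=10: T-F = 14 → O
  i=11: L-I =  3 → D
  shifts repeat with period 5: ODGNV

ODGNV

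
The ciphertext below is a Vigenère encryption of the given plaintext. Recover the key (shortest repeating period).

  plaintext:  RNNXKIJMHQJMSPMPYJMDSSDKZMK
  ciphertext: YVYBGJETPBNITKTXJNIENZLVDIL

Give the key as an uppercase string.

HILEWBV

  i= 0: Y-R =  7 → H
  i= 1: V-N =  8 → I
  i= 2: Y-N = 11 → L
  i= 3: B-X =  4 → E
  i= 4: G-K = 22 → W
  i= 5: J-I =  1 → B
  i= 6: E-J = 21 → V
  i= 7: T-M =  7 → H
  i= 8: P-H =  8 → I
  i= 9: B-Q = 11 → L
  i=10: N-J =  4 → E
  i=11: I-M = 22 → W
  i=12: T-S =  1 → B
  i=13: K-P = 21 → V
  i=14: T-M =  7 → H
  i=15: X-P =  8 → I
  i=16: J-Y = 11 → L
  i=17: N-J =  4 → E
  i=18: I-M = 22 → W
  i=19: E-D =  1 → B
  i=20: N-S = 21 → V
  i=21: Z-S =  7 → H
  i=22: L-D =  8 → I
  i=23: V-K = 11 → L
  i=24: D-Z =  4 → E
  i=25: I-M = 22 → W
  i=26: L-K =  1 → B
  shifts repeat with period 7: HILEWBV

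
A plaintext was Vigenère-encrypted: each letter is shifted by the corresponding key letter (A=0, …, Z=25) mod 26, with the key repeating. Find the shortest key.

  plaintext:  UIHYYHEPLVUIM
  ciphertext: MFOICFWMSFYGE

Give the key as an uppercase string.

  i= 0: M-U = 18 → S
  i= 1: F-I = 23 → X
  i= 2: O-H =  7 → H
  i= 3: I-Y = 10 → K
  i= 4: C-Y =  4 → E
  i= 5: F-H = 24 → Y
  i= 6: W-E = 18 → S
  i= 7: M-P = 23 → X
  i= 8: S-L =  7 → H
  i= 9: F-V = 10 → K
  i=10: Y-U =  4 → E
  i=11: G-I = 24 → Y
  i=12: E-M = 18 → S
  shifts repeat with period 6: SXHKEY

SXHKEY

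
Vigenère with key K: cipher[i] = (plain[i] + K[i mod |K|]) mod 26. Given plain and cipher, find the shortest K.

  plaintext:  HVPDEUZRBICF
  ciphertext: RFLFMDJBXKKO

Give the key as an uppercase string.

  i= 0: R-H = 10 → K
  i= 1: F-V = 10 → K
  i= 2: L-P = 22 → W
  i= 3: F-D =  2 → C
  i= 4: M-E =  8 → I
  i= 5: D-U =  9 → J
  i= 6: J-Z = 10 → K
  i= 7: B-R = 10 → K
  i= 8: X-B = 22 → W
  i= 9: K-I =  2 → C
  i=10: K-C =  8 → I
  i=11: O-F =  9 → J
  shifts repeat with period 6: KKWCIJ

KKWCIJ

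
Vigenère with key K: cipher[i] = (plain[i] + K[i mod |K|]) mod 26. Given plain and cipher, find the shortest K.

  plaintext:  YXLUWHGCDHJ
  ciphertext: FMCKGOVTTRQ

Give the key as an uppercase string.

HPRQK

  i= 0: F-Y =  7 → H
  i= 1: M-X = 15 → P
  i= 2: C-L = 17 → R
  i= 3: K-U = 16 → Q
  i= 4: G-W = 10 → K
  i= 5: O-H =  7 → H
  i= 6: V-G = 15 → P
  i= 7: T-C = 17 → R
  i= 8: T-D = 16 → Q
  i= 9: R-H = 10 → K
  i=10: Q-J =  7 → H
  shifts repeat with period 5: HPRQK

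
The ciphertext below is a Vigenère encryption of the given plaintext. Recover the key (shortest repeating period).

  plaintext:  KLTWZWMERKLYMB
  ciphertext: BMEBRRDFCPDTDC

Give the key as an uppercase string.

  i= 0: B-K = 17 → R
  i= 1: M-L =  1 → B
  i= 2: E-T = 11 → L
  i= 3: B-W =  5 → F
  i= 4: R-Z = 18 → S
  i= 5: R-W = 21 → V
  i= 6: D-M = 17 → R
  i= 7: F-E =  1 → B
  i= 8: C-R = 11 → L
  i= 9: P-K =  5 → F
  i=10: D-L = 18 → S
  i=11: T-Y = 21 → V
  i=12: D-M = 17 → R
  i=13: C-B =  1 → B
  shifts repeat with period 6: RBLFSV

RBLFSV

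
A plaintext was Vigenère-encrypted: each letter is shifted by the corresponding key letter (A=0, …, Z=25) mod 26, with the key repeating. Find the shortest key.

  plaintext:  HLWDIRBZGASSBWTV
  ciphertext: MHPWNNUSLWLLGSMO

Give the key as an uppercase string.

FWTT

  i= 0: M-H =  5 → F
  i= 1: H-L = 22 → W
  i= 2: P-W = 19 → T
  i= 3: W-D = 19 → T
  i= 4: N-I =  5 → F
  i= 5: N-R = 22 → W
  i= 6: U-B = 19 → T
  i= 7: S-Z = 19 → T
  i= 8: L-G =  5 → F
  i= 9: W-A = 22 → W
  i=10: L-S = 19 → T
  i=11: L-S = 19 → T
  i=12: G-B =  5 → F
  i=13: S-W = 22 → W
  i=14: M-T = 19 → T
  i=15: O-V = 19 → T
  shifts repeat with period 4: FWTT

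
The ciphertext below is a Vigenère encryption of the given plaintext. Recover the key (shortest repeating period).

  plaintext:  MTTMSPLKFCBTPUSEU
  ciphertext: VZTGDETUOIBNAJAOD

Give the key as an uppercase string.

JGAULPIK

  i= 0: V-M =  9 → J
  i= 1: Z-T =  6 → G
  i= 2: T-T =  0 → A
  i= 3: G-M = 20 → U
  i= 4: D-S = 11 → L
  i= 5: E-P = 15 → P
  i= 6: T-L =  8 → I
  i= 7: U-K = 10 → K
  i= 8: O-F =  9 → J
  i= 9: I-C =  6 → G
  i=10: B-B =  0 → A
  i=11: N-T = 20 → U
  i=12: A-P = 11 → L
  i=13: J-U = 15 → P
  i=14: A-S =  8 → I
  i=15: O-E = 10 → K
  i=16: D-U =  9 → J
  shifts repeat with period 8: JGAULPIK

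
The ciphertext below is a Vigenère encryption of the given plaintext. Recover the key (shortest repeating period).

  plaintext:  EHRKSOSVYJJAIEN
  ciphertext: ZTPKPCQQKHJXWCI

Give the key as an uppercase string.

VMYAXOY

  i= 0: Z-E = 21 → V
  i= 1: T-H = 12 → M
  i= 2: P-R = 24 → Y
  i= 3: K-K =  0 → A
  i= 4: P-S = 23 → X
  i= 5: C-O = 14 → O
  i= 6: Q-S = 24 → Y
  i= 7: Q-V = 21 → V
  i= 8: K-Y = 12 → M
  i= 9: H-J = 24 → Y
  i=10: J-J =  0 → A
  i=11: X-A = 23 → X
  i=12: W-I = 14 → O
  i=13: C-E = 24 → Y
  i=14: I-N = 21 → V
  shifts repeat with period 7: VMYAXOY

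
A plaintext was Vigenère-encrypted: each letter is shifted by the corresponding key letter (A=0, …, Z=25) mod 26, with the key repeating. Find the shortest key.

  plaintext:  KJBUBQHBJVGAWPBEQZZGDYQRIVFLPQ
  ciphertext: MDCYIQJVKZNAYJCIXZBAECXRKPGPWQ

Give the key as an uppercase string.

  i= 0: M-K =  2 → C
  i= 1: D-J = 20 → U
  i= 2: C-B =  1 → B
  i= 3: Y-U =  4 → E
  i= 4: I-B =  7 → H
  i= 5: Q-Q =  0 → A
  i= 6: J-H =  2 → C
  i= 7: V-B = 20 → U
  i= 8: K-J =  1 → B
  i= 9: Z-V =  4 → E
  i=10: N-G =  7 → H
  i=11: A-A =  0 → A
  i=12: Y-W =  2 → C
  i=13: J-P = 20 → U
  i=14: C-B =  1 → B
  i=15: I-E =  4 → E
  i=16: X-Q =  7 → H
  i=17: Z-Z =  0 → A
  i=18: B-Z =  2 → C
  i=19: A-G = 20 → U
  i=20: E-D =  1 → B
  i=21: C-Y =  4 → E
  i=22: X-Q =  7 → H
  i=23: R-R =  0 → A
  i=24: K-I =  2 → C
  i=25: P-V = 20 → U
  i=26: G-F =  1 → B
  i=27: P-L =  4 → E
  i=28: W-P =  7 → H
  i=29: Q-Q =  0 → A
  shifts repeat with period 6: CUBEHA

CUBEHA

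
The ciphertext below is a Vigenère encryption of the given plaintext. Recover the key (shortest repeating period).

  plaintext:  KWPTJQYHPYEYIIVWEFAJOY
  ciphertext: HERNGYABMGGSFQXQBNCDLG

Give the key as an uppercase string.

  i= 0: H-K = 23 → X
  i= 1: E-W =  8 → I
  i= 2: R-P =  2 → C
  i= 3: N-T = 20 → U
  i= 4: G-J = 23 → X
  i= 5: Y-Q =  8 → I
  i= 6: A-Y =  2 → C
  i= 7: B-H = 20 → U
  i= 8: M-P = 23 → X
  i= 9: G-Y =  8 → I
  i=10: G-E =  2 → C
  i=11: S-Y = 20 → U
  i=12: F-I = 23 → X
  i=13: Q-I =  8 → I
  i=14: X-V =  2 → C
  i=15: Q-W = 20 → U
  i=16: B-E = 23 → X
  i=17: N-F =  8 → I
  i=18: C-A =  2 → C
  i=19: D-J = 20 → U
  i=20: L-O = 23 → X
  i=21: G-Y =  8 → I
  shifts repeat with period 4: XICU

XICU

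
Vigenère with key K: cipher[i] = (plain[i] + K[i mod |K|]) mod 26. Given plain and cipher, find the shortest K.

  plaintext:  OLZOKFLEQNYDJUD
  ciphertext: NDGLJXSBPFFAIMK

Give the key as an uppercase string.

  i= 0: N-O = 25 → Z
  i= 1: D-L = 18 → S
  i= 2: G-Z =  7 → H
  i= 3: L-O = 23 → X
  i= 4: J-K = 25 → Z
  i= 5: X-F = 18 → S
  i= 6: S-L =  7 → H
  i= 7: B-E = 23 → X
  i= 8: P-Q = 25 → Z
  i= 9: F-N = 18 → S
  i=10: F-Y =  7 → H
  i=11: A-D = 23 → X
  i=12: I-J = 25 → Z
  i=13: M-U = 18 → S
  i=14: K-D =  7 → H
  shifts repeat with period 4: ZSHX

ZSHX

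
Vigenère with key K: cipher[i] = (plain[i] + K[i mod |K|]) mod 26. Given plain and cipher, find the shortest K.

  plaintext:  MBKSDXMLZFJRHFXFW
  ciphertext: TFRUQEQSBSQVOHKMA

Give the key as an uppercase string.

  i= 0: T-M =  7 → H
  i= 1: F-B =  4 → E
  i= 2: R-K =  7 → H
  i= 3: U-S =  2 → C
  i= 4: Q-D = 13 → N
  i= 5: E-X =  7 → H
  i= 6: Q-M =  4 → E
  i= 7: S-L =  7 → H
  i= 8: B-Z =  2 → C
  i= 9: S-F = 13 → N
  i=10: Q-J =  7 → H
  i=11: V-R =  4 → E
  i=12: O-H =  7 → H
  i=13: H-F =  2 → C
  i=14: K-X = 13 → N
  i=15: M-F =  7 → H
  i=16: A-W =  4 → E
  shifts repeat with period 5: HEHCN

HEHCN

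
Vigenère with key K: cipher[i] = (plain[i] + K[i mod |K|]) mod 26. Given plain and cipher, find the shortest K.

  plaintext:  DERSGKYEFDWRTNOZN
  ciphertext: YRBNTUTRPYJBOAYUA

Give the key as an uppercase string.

VNK

  i= 0: Y-D = 21 → V
  i= 1: R-E = 13 → N
  i= 2: B-R = 10 → K
  i= 3: N-S = 21 → V
  i= 4: T-G = 13 → N
  i= 5: U-K = 10 → K
  i= 6: T-Y = 21 → V
  i= 7: R-E = 13 → N
  i= 8: P-F = 10 → K
  i= 9: Y-D = 21 → V
  i=10: J-W = 13 → N
  i=11: B-R = 10 → K
  i=12: O-T = 21 → V
  i=13: A-N = 13 → N
  i=14: Y-O = 10 → K
  i=15: U-Z = 21 → V
  i=16: A-N = 13 → N
  shifts repeat with period 3: VNK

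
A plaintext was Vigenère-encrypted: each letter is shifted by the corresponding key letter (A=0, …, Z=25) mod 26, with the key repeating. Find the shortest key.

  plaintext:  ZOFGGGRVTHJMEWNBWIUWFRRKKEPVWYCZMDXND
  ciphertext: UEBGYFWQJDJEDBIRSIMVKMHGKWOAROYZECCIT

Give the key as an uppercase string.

  i= 0: U-Z = 21 → V
  i= 1: E-O = 16 → Q
  i= 2: B-F = 22 → W
  i= 3: G-G =  0 → A
  i= 4: Y-G = 18 → S
  i= 5: F-G = 25 → Z
  i= 6: W-R =  5 → F
  i= 7: Q-V = 21 → V
  i= 8: J-T = 16 → Q
  i= 9: D-H = 22 → W
  i=10: J-J =  0 → A
  i=11: E-M = 18 → S
  i=12: D-E = 25 → Z
  i=13: B-W =  5 → F
  i=14: I-N = 21 → V
  i=15: R-B = 16 → Q
  i=16: S-W = 22 → W
  i=17: I-I =  0 → A
  i=18: M-U = 18 → S
  i=19: V-W = 25 → Z
  i=20: K-F =  5 → F
  i=21: M-R = 21 → V
  i=22: H-R = 16 → Q
  i=23: G-K = 22 → W
  i=24: K-K =  0 → A
  i=25: W-E = 18 → S
  i=26: O-P = 25 → Z
  i=27: A-V =  5 → F
  i=28: R-W = 21 → V
  i=29: O-Y = 16 → Q
  i=30: Y-C = 22 → W
  i=31: Z-Z =  0 → A
  i=32: E-M = 18 → S
  i=33: C-D = 25 → Z
  i=34: C-X =  5 → F
  i=35: I-N = 21 → V
  i=36: T-D = 16 → Q
  shifts repeat with period 7: VQWASZF

VQWASZF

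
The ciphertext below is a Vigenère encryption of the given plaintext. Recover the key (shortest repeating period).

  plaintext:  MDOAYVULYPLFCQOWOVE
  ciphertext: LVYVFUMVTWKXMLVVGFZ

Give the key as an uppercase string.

  i= 0: L-M = 25 → Z
  i= 1: V-D = 18 → S
  i= 2: Y-O = 10 → K
  i= 3: V-A = 21 → V
  i= 4: F-Y =  7 → H
  i= 5: U-V = 25 → Z
  i= 6: M-U = 18 → S
  i= 7: V-L = 10 → K
  i= 8: T-Y = 21 → V
  i= 9: W-P =  7 → H
  i=10: K-L = 25 → Z
  i=11: X-F = 18 → S
  i=12: M-C = 10 → K
  i=13: L-Q = 21 → V
  i=14: V-O =  7 → H
  i=15: V-W = 25 → Z
  i=16: G-O = 18 → S
  i=17: F-V = 10 → K
  i=18: Z-E = 21 → V
  shifts repeat with period 5: ZSKVH

ZSKVH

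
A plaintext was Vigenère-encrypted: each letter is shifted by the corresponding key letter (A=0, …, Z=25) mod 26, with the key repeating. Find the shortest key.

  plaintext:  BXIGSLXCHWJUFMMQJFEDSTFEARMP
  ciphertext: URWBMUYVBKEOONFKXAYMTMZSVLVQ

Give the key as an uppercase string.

  i= 0: U-B = 19 → T
  i= 1: R-X = 20 → U
  i= 2: W-I = 14 → O
  i= 3: B-G = 21 → V
  i= 4: M-S = 20 → U
  i= 5: U-L =  9 → J
  i= 6: Y-X =  1 → B
  i= 7: V-C = 19 → T
  i= 8: B-H = 20 → U
  i= 9: K-W = 14 → O
  i=10: E-J = 21 → V
  i=11: O-U = 20 → U
  i=12: O-F =  9 → J
  i=13: N-M =  1 → B
  i=14: F-M = 19 → T
  i=15: K-Q = 20 → U
  i=16: X-J = 14 → O
  i=17: A-F = 21 → V
  i=18: Y-E = 20 → U
  i=19: M-D =  9 → J
  i=20: T-S =  1 → B
  i=21: M-T = 19 → T
  i=22: Z-F = 20 → U
  i=23: S-E = 14 → O
  i=24: V-A = 21 → V
  i=25: L-R = 20 → U
  i=26: V-M =  9 → J
  i=27: Q-P =  1 → B
  shifts repeat with period 7: TUOVUJB

TUOVUJB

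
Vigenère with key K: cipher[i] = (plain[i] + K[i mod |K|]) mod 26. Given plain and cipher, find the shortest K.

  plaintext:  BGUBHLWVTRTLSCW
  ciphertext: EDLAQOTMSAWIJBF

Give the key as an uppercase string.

  i= 0: E-B =  3 → D
  i= 1: D-G = 23 → X
  i= 2: L-U = 17 → R
  i= 3: A-B = 25 → Z
  i= 4: Q-H =  9 → J
  i= 5: O-L =  3 → D
  i= 6: T-W = 23 → X
  i= 7: M-V = 17 → R
  i= 8: S-T = 25 → Z
  i= 9: A-R =  9 → J
  i=10: W-T =  3 → D
  i=11: I-L = 23 → X
  i=12: J-S = 17 → R
  i=13: B-C = 25 → Z
  i=14: F-W =  9 → J
  shifts repeat with period 5: DXRZJ

DXRZJ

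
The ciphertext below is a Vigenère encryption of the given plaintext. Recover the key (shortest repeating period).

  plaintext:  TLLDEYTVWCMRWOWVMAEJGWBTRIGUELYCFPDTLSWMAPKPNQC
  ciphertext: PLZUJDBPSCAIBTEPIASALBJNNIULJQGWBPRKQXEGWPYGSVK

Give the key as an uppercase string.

WAORFFIU

  i= 0: P-T = 22 → W
  i= 1: L-L =  0 → A
  i= 2: Z-L = 14 → O
  i= 3: U-D = 17 → R
  i= 4: J-E =  5 → F
  i= 5: D-Y =  5 → F
  i= 6: B-T =  8 → I
  i= 7: P-V = 20 → U
  i= 8: S-W = 22 → W
  i= 9: C-C =  0 → A
  i=10: A-M = 14 → O
  i=11: I-R = 17 → R
  i=12: B-W =  5 → F
  i=13: T-O =  5 → F
  i=14: E-W =  8 → I
  i=15: P-V = 20 → U
  i=16: I-M = 22 → W
  i=17: A-A =  0 → A
  i=18: S-E = 14 → O
  i=19: A-J = 17 → R
  i=20: L-G =  5 → F
  i=21: B-W =  5 → F
  i=22: J-B =  8 → I
  i=23: N-T = 20 → U
  i=24: N-R = 22 → W
  i=25: I-I =  0 → A
  i=26: U-G = 14 → O
  i=27: L-U = 17 → R
  i=28: J-E =  5 → F
  i=29: Q-L =  5 → F
  i=30: G-Y =  8 → I
  i=31: W-C = 20 → U
  i=32: B-F = 22 → W
  i=33: P-P =  0 → A
  i=34: R-D = 14 → O
  i=35: K-T = 17 → R
  i=36: Q-L =  5 → F
  i=37: X-S =  5 → F
  i=38: E-W =  8 → I
  i=39: G-M = 20 → U
  i=40: W-A = 22 → W
  i=41: P-P =  0 → A
  i=42: Y-K = 14 → O
  i=43: G-P = 17 → R
  i=44: S-N =  5 → F
  i=45: V-Q =  5 → F
  i=46: K-C =  8 → I
  shifts repeat with period 8: WAORFFIU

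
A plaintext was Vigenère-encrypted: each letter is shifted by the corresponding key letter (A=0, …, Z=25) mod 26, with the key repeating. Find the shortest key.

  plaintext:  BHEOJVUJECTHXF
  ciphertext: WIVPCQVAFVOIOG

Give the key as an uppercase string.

VBRBT

  i= 0: W-B = 21 → V
  i= 1: I-H =  1 → B
  i= 2: V-E = 17 → R
  i= 3: P-O =  1 → B
  i= 4: C-J = 19 → T
  i= 5: Q-V = 21 → V
  i= 6: V-U =  1 → B
  i= 7: A-J = 17 → R
  i= 8: F-E =  1 → B
  i= 9: V-C = 19 → T
  i=10: O-T = 21 → V
  i=11: I-H =  1 → B
  i=12: O-X = 17 → R
  i=13: G-F =  1 → B
  shifts repeat with period 5: VBRBT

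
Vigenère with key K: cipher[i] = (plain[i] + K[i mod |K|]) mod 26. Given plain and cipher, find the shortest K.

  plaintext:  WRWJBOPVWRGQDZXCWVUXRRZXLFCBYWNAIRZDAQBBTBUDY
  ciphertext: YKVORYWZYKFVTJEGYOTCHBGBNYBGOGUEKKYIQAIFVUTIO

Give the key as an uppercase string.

CTZFQKHE

  i= 0: Y-W =  2 → C
  i= 1: K-R = 19 → T
  i= 2: V-W = 25 → Z
  i= 3: O-J =  5 → F
  i= 4: R-B = 16 → Q
  i= 5: Y-O = 10 → K
  i= 6: W-P =  7 → H
  i= 7: Z-V =  4 → E
  i= 8: Y-W =  2 → C
  i= 9: K-R = 19 → T
  i=10: F-G = 25 → Z
  i=11: V-Q =  5 → F
  i=12: T-D = 16 → Q
  i=13: J-Z = 10 → K
  i=14: E-X =  7 → H
  i=15: G-C =  4 → E
  i=16: Y-W =  2 → C
  i=17: O-V = 19 → T
  i=18: T-U = 25 → Z
  i=19: C-X =  5 → F
  i=20: H-R = 16 → Q
  i=21: B-R = 10 → K
  i=22: G-Z =  7 → H
  i=23: B-X =  4 → E
  i=24: N-L =  2 → C
  i=25: Y-F = 19 → T
  i=26: B-C = 25 → Z
  i=27: G-B =  5 → F
  i=28: O-Y = 16 → Q
  i=29: G-W = 10 → K
  i=30: U-N =  7 → H
  i=31: E-A =  4 → E
  i=32: K-I =  2 → C
  i=33: K-R = 19 → T
  i=34: Y-Z = 25 → Z
  i=35: I-D =  5 → F
  i=36: Q-A = 16 → Q
  i=37: A-Q = 10 → K
  i=38: I-B =  7 → H
  i=39: F-B =  4 → E
  i=40: V-T =  2 → C
  i=41: U-B = 19 → T
  i=42: T-U = 25 → Z
  i=43: I-D =  5 → F
  i=44: O-Y = 16 → Q
  shifts repeat with period 8: CTZFQKHE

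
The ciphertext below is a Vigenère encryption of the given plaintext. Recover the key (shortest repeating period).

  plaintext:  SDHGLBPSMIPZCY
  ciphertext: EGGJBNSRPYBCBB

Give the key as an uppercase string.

MDZDQ

  i= 0: E-S = 12 → M
  i= 1: G-D =  3 → D
  i= 2: G-H = 25 → Z
  i= 3: J-G =  3 → D
  i= 4: B-L = 16 → Q
  i= 5: N-B = 12 → M
  i= 6: S-P =  3 → D
  i= 7: R-S = 25 → Z
  i= 8: P-M =  3 → D
  i= 9: Y-I = 16 → Q
  i=10: B-P = 12 → M
  i=11: C-Z =  3 → D
  i=12: B-C = 25 → Z
  i=13: B-Y =  3 → D
  shifts repeat with period 5: MDZDQ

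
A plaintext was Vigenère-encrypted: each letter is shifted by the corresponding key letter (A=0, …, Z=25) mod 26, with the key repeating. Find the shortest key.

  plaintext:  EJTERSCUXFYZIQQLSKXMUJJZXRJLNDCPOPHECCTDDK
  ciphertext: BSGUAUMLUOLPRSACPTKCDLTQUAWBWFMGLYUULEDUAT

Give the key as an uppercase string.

XJNQJCKR

  i= 0: B-E = 23 → X
  i= 1: S-J =  9 → J
  i= 2: G-T = 13 → N
  i= 3: U-E = 16 → Q
  i= 4: A-R =  9 → J
  i= 5: U-S =  2 → C
  i= 6: M-C = 10 → K
  i= 7: L-U = 17 → R
  i= 8: U-X = 23 → X
  i= 9: O-F =  9 → J
  i=10: L-Y = 13 → N
  i=11: P-Z = 16 → Q
  i=12: R-I =  9 → J
  i=13: S-Q =  2 → C
  i=14: A-Q = 10 → K
  i=15: C-L = 17 → R
  i=16: P-S = 23 → X
  i=17: T-K =  9 → J
  i=18: K-X = 13 → N
  i=19: C-M = 16 → Q
  i=20: D-U =  9 → J
  i=21: L-J =  2 → C
  i=22: T-J = 10 → K
  i=23: Q-Z = 17 → R
  i=24: U-X = 23 → X
  i=25: A-R =  9 → J
  i=26: W-J = 13 → N
  i=27: B-L = 16 → Q
  i=28: W-N =  9 → J
  i=29: F-D =  2 → C
  i=30: M-C = 10 → K
  i=31: G-P = 17 → R
  i=32: L-O = 23 → X
  i=33: Y-P =  9 → J
  i=34: U-H = 13 → N
  i=35: U-E = 16 → Q
  i=36: L-C =  9 → J
  i=37: E-C =  2 → C
  i=38: D-T = 10 → K
  i=39: U-D = 17 → R
  i=40: A-D = 23 → X
  i=41: T-K =  9 → J
  shifts repeat with period 8: XJNQJCKR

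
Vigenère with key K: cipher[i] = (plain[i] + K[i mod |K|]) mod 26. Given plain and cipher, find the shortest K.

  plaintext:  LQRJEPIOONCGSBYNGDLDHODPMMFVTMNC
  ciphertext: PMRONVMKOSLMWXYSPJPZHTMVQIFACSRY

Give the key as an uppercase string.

EWAFJG

  i= 0: P-L =  4 → E
  i= 1: M-Q = 22 → W
  i= 2: R-R =  0 → A
  i= 3: O-J =  5 → F
  i= 4: N-E =  9 → J
  i= 5: V-P =  6 → G
  i= 6: M-I =  4 → E
  i= 7: K-O = 22 → W
  i= 8: O-O =  0 → A
  i= 9: S-N =  5 → F
  i=10: L-C =  9 → J
  i=11: M-G =  6 → G
  i=12: W-S =  4 → E
  i=13: X-B = 22 → W
  i=14: Y-Y =  0 → A
  i=15: S-N =  5 → F
  i=16: P-G =  9 → J
  i=17: J-D =  6 → G
  i=18: P-L =  4 → E
  i=19: Z-D = 22 → W
  i=20: H-H =  0 → A
  i=21: T-O =  5 → F
  i=22: M-D =  9 → J
  i=23: V-P =  6 → G
  i=24: Q-M =  4 → E
  i=25: I-M = 22 → W
  i=26: F-F =  0 → A
  i=27: A-V =  5 → F
  i=28: C-T =  9 → J
  i=29: S-M =  6 → G
  i=30: R-N =  4 → E
  i=31: Y-C = 22 → W
  shifts repeat with period 6: EWAFJG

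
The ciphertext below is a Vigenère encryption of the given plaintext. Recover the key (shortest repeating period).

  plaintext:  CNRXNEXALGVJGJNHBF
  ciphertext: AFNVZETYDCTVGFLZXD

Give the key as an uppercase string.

  i= 0: A-C = 24 → Y
  i= 1: F-N = 18 → S
  i= 2: N-R = 22 → W
  i= 3: V-X = 24 → Y
  i= 4: Z-N = 12 → M
  i= 5: E-E =  0 → A
  i= 6: T-X = 22 → W
  i= 7: Y-A = 24 → Y
  i= 8: D-L = 18 → S
  i= 9: C-G = 22 → W
  i=10: T-V = 24 → Y
  i=11: V-J = 12 → M
  i=12: G-G =  0 → A
  i=13: F-J = 22 → W
  i=14: L-N = 24 → Y
  i=15: Z-H = 18 → S
  i=16: X-B = 22 → W
  i=17: D-F = 24 → Y
  shifts repeat with period 7: YSWYMAW

YSWYMAW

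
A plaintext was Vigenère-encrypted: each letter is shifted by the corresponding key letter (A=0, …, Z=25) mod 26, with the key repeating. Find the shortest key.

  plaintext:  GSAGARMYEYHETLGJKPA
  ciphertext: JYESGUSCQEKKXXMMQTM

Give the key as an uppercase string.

  i= 0: J-G =  3 → D
  i= 1: Y-S =  6 → G
  i= 2: E-A =  4 → E
  i= 3: S-G = 12 → M
  i= 4: G-A =  6 → G
  i= 5: U-R =  3 → D
  i= 6: S-M =  6 → G
  i= 7: C-Y =  4 → E
  i= 8: Q-E = 12 → M
  i= 9: E-Y =  6 → G
  i=10: K-H =  3 → D
  i=11: K-E =  6 → G
  i=12: X-T =  4 → E
  i=13: X-L = 12 → M
  i=14: M-G =  6 → G
  i=15: M-J =  3 → D
  i=16: Q-K =  6 → G
  i=17: T-P =  4 → E
  i=18: M-A = 12 → M
  shifts repeat with period 5: DGEMG

DGEMG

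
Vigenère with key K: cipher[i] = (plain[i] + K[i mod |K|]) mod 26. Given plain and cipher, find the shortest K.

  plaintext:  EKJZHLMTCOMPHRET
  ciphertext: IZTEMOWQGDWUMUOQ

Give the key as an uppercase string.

  i= 0: I-E =  4 → E
  i= 1: Z-K = 15 → P
  i= 2: T-J = 10 → K
  i= 3: E-Z =  5 → F
  i= 4: M-H =  5 → F
  i= 5: O-L =  3 → D
  i= 6: W-M = 10 → K
  i= 7: Q-T = 23 → X
  i= 8: G-C =  4 → E
  i= 9: D-O = 15 → P
  i=10: W-M = 10 → K
  i=11: U-P =  5 → F
  i=12: M-H =  5 → F
  i=13: U-R =  3 → D
  i=14: O-E = 10 → K
  i=15: Q-T = 23 → X
  shifts repeat with period 8: EPKFFDKX

EPKFFDKX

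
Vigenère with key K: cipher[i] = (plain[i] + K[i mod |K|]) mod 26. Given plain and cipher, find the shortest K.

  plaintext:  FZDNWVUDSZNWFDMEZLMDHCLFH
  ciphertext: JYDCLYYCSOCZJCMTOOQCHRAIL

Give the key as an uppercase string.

  i= 0: J-F =  4 → E
  i= 1: Y-Z = 25 → Z
  i= 2: D-D =  0 → A
  i= 3: C-N = 15 → P
  i= 4: L-W = 15 → P
  i= 5: Y-V =  3 → D
  i= 6: Y-U =  4 → E
  i= 7: C-D = 25 → Z
  i= 8: S-S =  0 → A
  i= 9: O-Z = 15 → P
  i=10: C-N = 15 → P
  i=11: Z-W =  3 → D
  i=12: J-F =  4 → E
  i=13: C-D = 25 → Z
  i=14: M-M =  0 → A
  i=15: T-E = 15 → P
  i=16: O-Z = 15 → P
  i=17: O-L =  3 → D
  i=18: Q-M =  4 → E
  i=19: C-D = 25 → Z
  i=20: H-H =  0 → A
  i=21: R-C = 15 → P
  i=22: A-L = 15 → P
  i=23: I-F =  3 → D
  i=24: L-H =  4 → E
  shifts repeat with period 6: EZAPPD

EZAPPD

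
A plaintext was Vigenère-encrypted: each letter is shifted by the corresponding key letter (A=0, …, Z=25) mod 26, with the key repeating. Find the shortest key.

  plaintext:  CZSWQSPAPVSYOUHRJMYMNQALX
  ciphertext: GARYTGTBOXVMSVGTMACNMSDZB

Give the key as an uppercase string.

EBZCDO

  i= 0: G-C =  4 → E
  i= 1: A-Z =  1 → B
  i= 2: R-S = 25 → Z
  i= 3: Y-W =  2 → C
  i= 4: T-Q =  3 → D
  i= 5: G-S = 14 → O
  i= 6: T-P =  4 → E
  i= 7: B-A =  1 → B
  i= 8: O-P = 25 → Z
  i= 9: X-V =  2 → C
  i=10: V-S =  3 → D
  i=11: M-Y = 14 → O
  i=12: S-O =  4 → E
  i=13: V-U =  1 → B
  i=14: G-H = 25 → Z
  i=15: T-R =  2 → C
  i=16: M-J =  3 → D
  i=17: A-M = 14 → O
  i=18: C-Y =  4 → E
  i=19: N-M =  1 → B
  i=20: M-N = 25 → Z
  i=21: S-Q =  2 → C
  i=22: D-A =  3 → D
  i=23: Z-L = 14 → O
  i=24: B-X =  4 → E
  shifts repeat with period 6: EBZCDO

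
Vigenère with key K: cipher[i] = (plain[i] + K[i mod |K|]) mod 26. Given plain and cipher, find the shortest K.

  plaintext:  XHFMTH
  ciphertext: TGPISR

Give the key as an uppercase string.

  i= 0: T-X = 22 → W
  i= 1: G-H = 25 → Z
  i= 2: P-F = 10 → K
  i= 3: I-M = 22 → W
  i= 4: S-T = 25 → Z
  i= 5: R-H = 10 → K
  shifts repeat with period 3: WZK

WZK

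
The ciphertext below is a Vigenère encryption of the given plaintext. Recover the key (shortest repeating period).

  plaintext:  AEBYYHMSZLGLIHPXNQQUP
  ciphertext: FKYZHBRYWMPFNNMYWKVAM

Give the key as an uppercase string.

FGXBJU

  i= 0: F-A =  5 → F
  i= 1: K-E =  6 → G
  i= 2: Y-B = 23 → X
  i= 3: Z-Y =  1 → B
  i= 4: H-Y =  9 → J
  i= 5: B-H = 20 → U
  i= 6: R-M =  5 → F
  i= 7: Y-S =  6 → G
  i= 8: W-Z = 23 → X
  i= 9: M-L =  1 → B
  i=10: P-G =  9 → J
  i=11: F-L = 20 → U
  i=12: N-I =  5 → F
  i=13: N-H =  6 → G
  i=14: M-P = 23 → X
  i=15: Y-X =  1 → B
  i=16: W-N =  9 → J
  i=17: K-Q = 20 → U
  i=18: V-Q =  5 → F
  i=19: A-U =  6 → G
  i=20: M-P = 23 → X
  shifts repeat with period 6: FGXBJU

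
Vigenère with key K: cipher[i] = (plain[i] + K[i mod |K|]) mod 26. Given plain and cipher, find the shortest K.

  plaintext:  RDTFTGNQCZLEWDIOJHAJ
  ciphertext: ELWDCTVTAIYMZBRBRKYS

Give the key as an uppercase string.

  i= 0: E-R = 13 → N
  i= 1: L-D =  8 → I
  i= 2: W-T =  3 → D
  i= 3: D-F = 24 → Y
  i= 4: C-T =  9 → J
  i= 5: T-G = 13 → N
  i= 6: V-N =  8 → I
  i= 7: T-Q =  3 → D
  i= 8: A-C = 24 → Y
  i= 9: I-Z =  9 → J
  i=10: Y-L = 13 → N
  i=11: M-E =  8 → I
  i=12: Z-W =  3 → D
  i=13: B-D = 24 → Y
  i=14: R-I =  9 → J
  i=15: B-O = 13 → N
  i=16: R-J =  8 → I
  i=17: K-H =  3 → D
  i=18: Y-A = 24 → Y
  i=19: S-J =  9 → J
  shifts repeat with period 5: NIDYJ

NIDYJ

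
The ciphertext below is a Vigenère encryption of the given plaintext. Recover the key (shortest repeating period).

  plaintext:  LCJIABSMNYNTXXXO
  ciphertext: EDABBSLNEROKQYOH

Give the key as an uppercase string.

  i= 0: E-L = 19 → T
  i= 1: D-C =  1 → B
  i= 2: A-J = 17 → R
  i= 3: B-I = 19 → T
  i= 4: B-A =  1 → B
  i= 5: S-B = 17 → R
  i= 6: L-S = 19 → T
  i= 7: N-M =  1 → B
  i= 8: E-N = 17 → R
  i= 9: R-Y = 19 → T
  i=10: O-N =  1 → B
  i=11: K-T = 17 → R
  i=12: Q-X = 19 → T
  i=13: Y-X =  1 → B
  i=14: O-X = 17 → R
  i=15: H-O = 19 → T
  shifts repeat with period 3: TBR

TBR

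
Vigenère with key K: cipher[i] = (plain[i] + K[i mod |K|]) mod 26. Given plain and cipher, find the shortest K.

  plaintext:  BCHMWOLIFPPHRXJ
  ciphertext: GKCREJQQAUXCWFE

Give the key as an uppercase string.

FIV

  i= 0: G-B =  5 → F
  i= 1: K-C =  8 → I
  i= 2: C-H = 21 → V
  i= 3: R-M =  5 → F
  i= 4: E-W =  8 → I
  i= 5: J-O = 21 → V
  i= 6: Q-L =  5 → F
  i= 7: Q-I =  8 → I
  i= 8: A-F = 21 → V
  i= 9: U-P =  5 → F
  i=10: X-P =  8 → I
  i=11: C-H = 21 → V
  i=12: W-R =  5 → F
  i=13: F-X =  8 → I
  i=14: E-J = 21 → V
  shifts repeat with period 3: FIV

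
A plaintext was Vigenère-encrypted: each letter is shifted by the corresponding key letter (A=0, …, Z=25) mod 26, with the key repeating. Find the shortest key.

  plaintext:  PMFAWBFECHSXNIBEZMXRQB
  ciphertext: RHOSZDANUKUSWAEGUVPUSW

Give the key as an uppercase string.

CVJSD

  i= 0: R-P =  2 → C
  i= 1: H-M = 21 → V
  i= 2: O-F =  9 → J
  i= 3: S-A = 18 → S
  i= 4: Z-W =  3 → D
  i= 5: D-B =  2 → C
  i= 6: A-F = 21 → V
  i= 7: N-E =  9 → J
  i= 8: U-C = 18 → S
  i= 9: K-H =  3 → D
  i=10: U-S =  2 → C
  i=11: S-X = 21 → V
  i=12: W-N =  9 → J
  i=13: A-I = 18 → S
  i=14: E-B =  3 → D
  i=15: G-E =  2 → C
  i=16: U-Z = 21 → V
  i=17: V-M =  9 → J
  i=18: P-X = 18 → S
  i=19: U-R =  3 → D
  i=20: S-Q =  2 → C
  i=21: W-B = 21 → V
  shifts repeat with period 5: CVJSD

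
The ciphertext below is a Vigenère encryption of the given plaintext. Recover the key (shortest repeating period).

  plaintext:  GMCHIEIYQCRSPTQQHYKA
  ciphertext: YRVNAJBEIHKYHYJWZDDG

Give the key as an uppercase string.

SFTG

  i= 0: Y-G = 18 → S
  i= 1: R-M =  5 → F
  i= 2: V-C = 19 → T
  i= 3: N-H =  6 → G
  i= 4: A-I = 18 → S
  i= 5: J-E =  5 → F
  i= 6: B-I = 19 → T
  i= 7: E-Y =  6 → G
  i= 8: I-Q = 18 → S
  i= 9: H-C =  5 → F
  i=10: K-R = 19 → T
  i=11: Y-S =  6 → G
  i=12: H-P = 18 → S
  i=13: Y-T =  5 → F
  i=14: J-Q = 19 → T
  i=15: W-Q =  6 → G
  i=16: Z-H = 18 → S
  i=17: D-Y =  5 → F
  i=18: D-K = 19 → T
  i=19: G-A =  6 → G
  shifts repeat with period 4: SFTG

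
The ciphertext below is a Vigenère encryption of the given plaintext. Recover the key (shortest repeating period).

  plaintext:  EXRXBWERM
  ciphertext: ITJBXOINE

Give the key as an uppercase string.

EWS

  i= 0: I-E =  4 → E
  i= 1: T-X = 22 → W
  i= 2: J-R = 18 → S
  i= 3: B-X =  4 → E
  i= 4: X-B = 22 → W
  i= 5: O-W = 18 → S
  i= 6: I-E =  4 → E
  i= 7: N-R = 22 → W
  i= 8: E-M = 18 → S
  shifts repeat with period 3: EWS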